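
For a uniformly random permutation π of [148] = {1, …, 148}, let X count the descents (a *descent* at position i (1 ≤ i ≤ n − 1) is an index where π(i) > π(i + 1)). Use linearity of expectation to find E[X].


Write X = Σ X_I over i = 1, …, 147, with X_I the indicator of one descent.
There are 147 indicators.
For each fixed i, the pair (π(i), π(i+1)) is a uniformly random ordered pair of distinct values from {1, …, 148}; by symmetry P[π(i) > π(i+1)] = 1/2.
By linearity: E[X] = 147 · (1/2) = (148 − 1) · (1/2) = 147/2 ≈ 73.50000.

E[X] = 147/2 = 73.50000.


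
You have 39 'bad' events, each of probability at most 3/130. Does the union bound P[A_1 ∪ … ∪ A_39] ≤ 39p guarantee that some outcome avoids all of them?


Union bound: P[∪_{i=1}^{39} A_i] ≤ Σ_i P[A_i] ≤ 39·p = 39·(3/130) = 9/10.
Numerically: 9/10 ≈ 0.9000.
Is 9/10 < 1? YES.
Since P[∪ A_i] ≤ 9/10 < 1, the complement has P[∩ A_i^c] ≥ 1 − 9/10 = 1/10 > 0, so some outcome avoids every A_i.

39·p = 9/10 ≈ 0.9000; existence CERTIFIED by the union bound.


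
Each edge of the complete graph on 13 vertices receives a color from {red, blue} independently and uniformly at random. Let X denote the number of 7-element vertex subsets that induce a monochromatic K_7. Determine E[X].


Let X = Σ_S X_S over the C(13, 7) = 1716 subsets S of size 7, where X_S = 1 if the K_7 on S is monochromatic.
For a fixed S, the K_7 on S has C(7, 2) = 21 edges. P[all 21 edges red] = (1/2)^21, and likewise for blue, so P[monochromatic] = 2·(1/2)^21 = 2^{1 − 21} = 1/1048576.
By linearity of expectation: E[X] = C(13, 7) · 2^{1 − 21} = 1716 · 1/1048576 = 429/262144.
Numerically: E[X] ≈ 0.0016.

E[X] = C(13,7)·2^(1−C(7,2)) = 429/262144 ≈ 0.0016.


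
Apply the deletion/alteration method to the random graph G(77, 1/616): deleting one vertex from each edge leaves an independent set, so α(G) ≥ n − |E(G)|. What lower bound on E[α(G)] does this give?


E[|E(G)|] = C(77, 2)·p = 2926 · (1/616) = 19/4.
E[α(G)] ≥ n − E[|E(G)|] = 77 − 19/4 = 289/4.
Numerically: ≈ 72.250000.
(This is only a lower bound; the true E[α(G)] may be larger.)

E[α(G)] ≥ 289/4 ≈ 72.250000.


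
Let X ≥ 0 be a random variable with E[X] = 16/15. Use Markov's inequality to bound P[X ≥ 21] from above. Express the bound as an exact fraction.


μ = E[X] = 16/15, a = 21.
Markov: P[X ≥ 21] ≤ μ/a = (16/15)/21 = 16/315.
Numerically: ≈ 0.051.
(Since a = 21 > μ = 1.067, the bound 16/315 is < 1 and informative.)

P[X ≥ 21] ≤ 16/315 ≈ 0.051.


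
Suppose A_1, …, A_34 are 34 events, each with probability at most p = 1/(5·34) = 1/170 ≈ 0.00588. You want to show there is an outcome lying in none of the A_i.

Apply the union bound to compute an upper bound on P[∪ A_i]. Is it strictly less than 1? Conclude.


Union bound: P[∪_{i=1}^{34} A_i] ≤ Σ_i P[A_i] ≤ 34·p = 34·(1/170) = 1/5.
Numerically: 1/5 ≈ 0.20000.
Is 1/5 < 1? YES.
Since P[∪ A_i] ≤ 1/5 < 1, the complement has P[∩ A_i^c] ≥ 1 − 1/5 = 4/5 > 0, so some outcome avoids every A_i.

34·p = 1/5 ≈ 0.20000; existence CERTIFIED by the union bound.


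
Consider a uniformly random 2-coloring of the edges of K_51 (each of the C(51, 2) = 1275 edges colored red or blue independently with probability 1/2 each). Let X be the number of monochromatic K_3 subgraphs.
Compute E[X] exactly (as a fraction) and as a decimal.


Let X = Σ_S X_S over the C(51, 3) = 20825 subsets S of size 3, where X_S = 1 if the K_3 on S is monochromatic.
For a fixed S, the K_3 on S has C(3, 2) = 3 edges. P[all 3 edges red] = (1/2)^3, and likewise for blue, so P[monochromatic] = 2·(1/2)^3 = 2^{1 − 3} = 1/4.
By linearity: E[X] = C(51, 3) · 2^{1 − 3} = 20825 · 1/4 = 20825/4.
Numerically: E[X] ≈ 5206.2500.

E[X] = C(51,3)·2^(1−C(3,2)) = 20825/4 ≈ 5206.2500.


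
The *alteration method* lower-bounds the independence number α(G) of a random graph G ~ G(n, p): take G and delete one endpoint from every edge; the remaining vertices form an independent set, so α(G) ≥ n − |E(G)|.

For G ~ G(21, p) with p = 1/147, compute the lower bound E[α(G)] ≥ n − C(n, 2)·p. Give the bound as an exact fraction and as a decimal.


E[|E(G)|] = C(21, 2)·p = 210 · (1/147) = 10/7.
E[α(G)] ≥ n − E[|E(G)|] = 21 − 10/7 = 137/7.
Numerically: ≈ 19.57143.
(This is only a lower bound; the true E[α(G)] may be larger.)

E[α(G)] ≥ 137/7 ≈ 19.57143.


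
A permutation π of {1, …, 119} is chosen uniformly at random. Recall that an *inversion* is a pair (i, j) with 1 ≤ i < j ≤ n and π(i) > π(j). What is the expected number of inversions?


Write X = Σ X_I over the C(119, 2) = 7021 pairs i < j, with X_I the indicator of one inversion.
There are 7021 indicators.
For each fixed pair i < j, the values π(i) and π(j) are two distinct elements of {1, …, 119} in uniformly random order; by symmetry P[π(i) > π(j)] = 1/2.
By linearity: E[X] = 7021 · (1/2) = C(119, 2) · (1/2) = 7021/2 = 7021/2 ≈ 3510.500000.

E[X] = 7021/2 = 3510.500000.


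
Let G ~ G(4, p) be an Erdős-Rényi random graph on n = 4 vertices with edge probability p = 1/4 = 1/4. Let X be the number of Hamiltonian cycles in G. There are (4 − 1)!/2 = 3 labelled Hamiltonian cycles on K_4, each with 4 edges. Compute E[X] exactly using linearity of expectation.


K_4 has (4 − 1)!/2 = 3 labelled Hamiltonian cycles.
For each such Hamiltonian cycle H, let X_H = 1 if all 4 edges of H are present in G. Then P[X_H = 1] = p^{4} = (1/4)^{4} = 1/256.
Summing the indicators: E[X] = Σ_H E[X_H] = 3 · p^{4} = 3 · 1/256 = 3/256.
Numerically: E[X] ≈ 0.0117188.

E[X] = 3 · (1/4)^{4} = 3/256 ≈ 0.0117188.


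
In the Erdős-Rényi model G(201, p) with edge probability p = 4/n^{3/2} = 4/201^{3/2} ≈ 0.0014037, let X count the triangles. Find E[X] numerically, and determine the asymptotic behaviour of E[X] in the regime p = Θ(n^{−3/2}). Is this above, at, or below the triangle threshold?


Number of potential triangles: C(201, 3) = 1333300.
Each occurs with probability p³ ≈ (0.0014037)³ ≈ 2.7656532e-09.
By linearity: E[X] = C(201, 3)·p³ ≈ 1333300 · 2.7656532e-09 ≈ 0.00369.
Since α = 3/2 > 1, p = c/n^{3/2} = o(1/n) is below the triangle threshold p ~ 1/n. Asymptotically E[X] ~ (c³/6)·n^{3(1−α)} = (4³/6)·n^{-1.5} → 0, so by Markov's inequality G has no triangles w.h.p.

E[X] ≈ 0.00369; in regime p = Θ(1/n^{3/2}) E[X] tends to 0 (below the triangle threshold p ~ 1/n).


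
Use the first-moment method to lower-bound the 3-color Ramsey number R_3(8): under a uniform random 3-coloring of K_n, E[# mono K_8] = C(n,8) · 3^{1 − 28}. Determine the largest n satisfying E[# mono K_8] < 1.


We need C(n, 8) · 3^{1 − 28} < 1, i.e. C(n, 8) < 3^{28 − 1} = 7625597484987.
Check values of n near the boundary:
  n = 154: C(154, 8) = 6521818990995; 6521818990995 < 7625597484987? YES
  n = 155: C(155, 8) = 6876747915675; 6876747915675 < 7625597484987? YES
  n = 156: C(156, 8) = 7248464019225; 7248464019225 < 7625597484987? YES
  n = 157: C(157, 8) = 7637643295425; 7637643295425 < 7625597484987? NO
The largest n with C(n, 8) < 7625597484987 is n = 156 (where E[X] = 805384891025/847288609443 ≈ 0.950544). Hence R_3(8) > 156, i.e. R_3(8) ≥ 157.

Largest n = 156; hence R_3(8) > 156.


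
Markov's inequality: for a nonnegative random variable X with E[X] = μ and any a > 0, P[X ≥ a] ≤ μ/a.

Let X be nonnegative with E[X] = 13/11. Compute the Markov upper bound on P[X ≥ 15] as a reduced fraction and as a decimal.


μ = E[X] = 13/11, a = 15.
Markov: P[X ≥ 15] ≤ μ/a = (13/11)/15 = 13/165.
Numerically: ≈ 0.07879.
(Since a = 15 > μ = 1.18182, the bound 13/165 is < 1 and informative.)

P[X ≥ 15] ≤ 13/165 ≈ 0.07879.


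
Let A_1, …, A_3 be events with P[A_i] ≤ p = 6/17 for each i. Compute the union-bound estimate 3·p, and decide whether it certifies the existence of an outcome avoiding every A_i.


Union bound: P[∪_{i=1}^{3} A_i] ≤ Σ_i P[A_i] ≤ 3·p = 3·(6/17) = 18/17.
Numerically: 18/17 ≈ 1.0588235.
Is 18/17 < 1? NO.
Since the bound 18/17 is ≥ 1, the union bound is uninformative here; it does NOT by itself certify existence.

3·p = 18/17 ≈ 1.0588235; existence NOT certified by the union bound.


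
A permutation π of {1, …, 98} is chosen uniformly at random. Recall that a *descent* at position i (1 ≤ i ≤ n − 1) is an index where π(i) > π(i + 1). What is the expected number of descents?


Write X = Σ X_I over i = 1, …, 97, with X_I the indicator of one descent.
There are 97 indicators.
For each fixed i, the pair (π(i), π(i+1)) is a uniformly random ordered pair of distinct values from {1, …, 98}; by symmetry P[π(i) > π(i+1)] = 1/2.
By linearity: E[X] = 97 · (1/2) = (98 − 1) · (1/2) = 97/2 ≈ 48.5000.

E[X] = 97/2 = 48.5000.


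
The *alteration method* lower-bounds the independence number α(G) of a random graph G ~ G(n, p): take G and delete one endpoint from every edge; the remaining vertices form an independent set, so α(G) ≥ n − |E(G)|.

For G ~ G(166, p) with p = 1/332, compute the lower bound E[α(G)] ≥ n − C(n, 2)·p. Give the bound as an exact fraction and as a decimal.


E[|E(G)|] = C(166, 2)·p = 13695 · (1/332) = 165/4.
E[α(G)] ≥ n − E[|E(G)|] = 166 − 165/4 = 499/4.
Numerically: ≈ 124.750000.
(This is only a lower bound; the true E[α(G)] may be larger.)

E[α(G)] ≥ 499/4 ≈ 124.750000.


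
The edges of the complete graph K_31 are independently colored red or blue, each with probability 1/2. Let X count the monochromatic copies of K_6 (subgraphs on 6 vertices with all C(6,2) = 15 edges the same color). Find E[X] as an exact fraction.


Let X = Σ_S X_S over the C(31, 6) = 736281 subsets S of size 6, where X_S = 1 if the K_6 on S is monochromatic.
For a fixed S, the K_6 on S has C(6, 2) = 15 edges. P[all 15 edges red] = (1/2)^15, and likewise for blue, so P[monochromatic] = 2·(1/2)^15 = 2^{1 − 15} = 1/16384.
By linearity of expectation: E[X] = C(31, 6) · 2^{1 − 15} = 736281 · 1/16384 = 736281/16384.
Numerically: E[X] ≈ 44.93903.

E[X] = C(31,6)·2^(1−C(6,2)) = 736281/16384 ≈ 44.93903.


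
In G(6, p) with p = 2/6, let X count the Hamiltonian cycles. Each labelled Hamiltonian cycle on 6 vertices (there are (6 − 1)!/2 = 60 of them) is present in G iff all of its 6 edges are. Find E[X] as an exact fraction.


K_6 has (6 − 1)!/2 = 60 labelled Hamiltonian cycles.
For each such Hamiltonian cycle H, let X_H = 1 if all 6 edges of H are present in G. Then P[X_H = 1] = p^{6} = (1/3)^{6} = 1/729.
Summing the indicators: E[X] = Σ_H E[X_H] = 60 · p^{6} = 60 · 1/729 = 20/243.
Numerically: E[X] ≈ 0.0823045.

E[X] = 60 · (1/3)^{6} = 20/243 ≈ 0.0823045.


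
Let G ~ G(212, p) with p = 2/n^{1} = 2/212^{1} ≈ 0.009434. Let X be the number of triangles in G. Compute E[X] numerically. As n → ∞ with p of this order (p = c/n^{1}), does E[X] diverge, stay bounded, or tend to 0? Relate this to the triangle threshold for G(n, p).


Number of potential triangles: C(212, 3) = 1565620.
Each occurs with probability p³ ≈ (0.009434)³ ≈ 8.3961928e-07.
By linearity: E[X] = C(212, 3)·p³ ≈ 1565620 · 8.3961928e-07 ≈ 1.31452.
Here α = 1, so p = 2/n is exactly at the triangle threshold p ~ 1/n. Asymptotically E[X] → c³/6 = 2³/6 = 4/3 ≈ 1.33333, a bounded constant. In this regime the triangle count is asymptotically Poisson(c³/6).

E[X] ≈ 1.31452; in regime p = Θ(1/n^{1}) E[X] stays bounded (at the triangle threshold p ~ 1/n).


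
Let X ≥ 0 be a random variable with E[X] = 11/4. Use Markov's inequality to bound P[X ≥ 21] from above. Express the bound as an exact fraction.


μ = E[X] = 11/4, a = 21.
Markov: P[X ≥ 21] ≤ μ/a = (11/4)/21 = 11/84.
Numerically: ≈ 0.13095.
(Since a = 21 > μ = 2.75000, the bound 11/84 is < 1 and informative.)

P[X ≥ 21] ≤ 11/84 ≈ 0.13095.


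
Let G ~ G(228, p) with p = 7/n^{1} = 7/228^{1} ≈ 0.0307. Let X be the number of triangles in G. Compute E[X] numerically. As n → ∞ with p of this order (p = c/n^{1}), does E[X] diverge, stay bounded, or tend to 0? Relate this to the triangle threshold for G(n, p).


Number of potential triangles: C(228, 3) = 1949476.
Each occurs with probability p³ ≈ (0.0307)³ ≈ 2.893940e-05.
By linearity: E[X] = C(228, 3)·p³ ≈ 1949476 · 2.893940e-05 ≈ 56.4167.
Here α = 1, so p = 7/n is exactly at the triangle threshold p ~ 1/n. Asymptotically E[X] → c³/6 = 7³/6 = 343/6 ≈ 57.1667, a bounded constant. In this regime the triangle count is asymptotically Poisson(c³/6).

E[X] ≈ 56.4167; in regime p = Θ(1/n^{1}) E[X] stays bounded (at the triangle threshold p ~ 1/n).


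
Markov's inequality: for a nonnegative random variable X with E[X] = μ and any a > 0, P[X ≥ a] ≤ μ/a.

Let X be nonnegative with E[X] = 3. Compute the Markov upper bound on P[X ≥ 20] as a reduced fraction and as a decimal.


μ = E[X] = 3, a = 20.
Markov: P[X ≥ 20] ≤ μ/a = (3)/20 = 3/20.
Numerically: ≈ 0.15000.
(Since a = 20 > μ = 3.00000, the bound 3/20 is < 1 and informative.)

P[X ≥ 20] ≤ 3/20 ≈ 0.15000.


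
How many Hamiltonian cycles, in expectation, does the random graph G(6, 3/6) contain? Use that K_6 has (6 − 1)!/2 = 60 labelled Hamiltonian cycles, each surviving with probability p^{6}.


K_6 has (6 − 1)!/2 = 60 labelled Hamiltonian cycles.
For each such Hamiltonian cycle H, let X_H = 1 if all 6 edges of H are present in G. Then P[X_H = 1] = p^{6} = (1/2)^{6} = 1/64.
By linearity of expectation: E[X] = Σ_H E[X_H] = 60 · p^{6} = 60 · 1/64 = 15/16.
Numerically: E[X] ≈ 0.9375.

E[X] = 60 · (1/2)^{6} = 15/16 ≈ 0.9375.


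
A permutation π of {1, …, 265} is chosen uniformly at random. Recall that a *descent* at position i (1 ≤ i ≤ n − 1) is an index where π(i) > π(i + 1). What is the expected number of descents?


Write X = Σ X_I over i = 1, …, 264, with X_I the indicator of one descent.
There are 264 indicators.
For each fixed i, the pair (π(i), π(i+1)) is a uniformly random ordered pair of distinct values from {1, …, 265}; by symmetry P[π(i) > π(i+1)] = 1/2.
By linearity: E[X] = 264 · (1/2) = (265 − 1) · (1/2) = 132 ≈ 132.000000.

E[X] = 132 = 132.000000.


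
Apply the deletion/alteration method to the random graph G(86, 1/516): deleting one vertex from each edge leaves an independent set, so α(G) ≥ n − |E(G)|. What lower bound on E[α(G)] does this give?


E[|E(G)|] = C(86, 2)·p = 3655 · (1/516) = 85/12.
E[α(G)] ≥ n − E[|E(G)|] = 86 − 85/12 = 947/12.
Numerically: ≈ 78.917.
(This is only a lower bound; the true E[α(G)] may be larger.)

E[α(G)] ≥ 947/12 ≈ 78.917.


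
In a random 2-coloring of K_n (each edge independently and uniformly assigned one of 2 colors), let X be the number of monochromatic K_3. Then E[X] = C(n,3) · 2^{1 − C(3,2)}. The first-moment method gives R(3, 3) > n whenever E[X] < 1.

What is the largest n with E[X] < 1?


We need C(n, 3) · 2^{1 − 3} < 1, i.e. C(n, 3) < 2^{3 − 1} = 4.
Check values of n near the boundary:
  n = 3: C(3, 3) = 1; 1 < 4? YES
  n = 4: C(4, 3) = 4; 4 < 4? NO
The largest n with C(n, 3) < 4 is n = 3 (where E[X] = 1/4 ≈ 0.250000). Hence R(3, 3) > 3, i.e. R(3, 3) ≥ 4.

Largest n = 3; hence R(3, 3) > 3.


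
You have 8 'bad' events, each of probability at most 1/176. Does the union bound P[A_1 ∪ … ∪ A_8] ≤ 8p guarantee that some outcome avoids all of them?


Union bound: P[∪_{i=1}^{8} A_i] ≤ Σ_i P[A_i] ≤ 8·p = 8·(1/176) = 1/22.
Numerically: 1/22 ≈ 0.045.
Is 1/22 < 1? YES.
Since P[∪ A_i] ≤ 1/22 < 1, the complement has P[∩ A_i^c] ≥ 1 − 1/22 = 21/22 > 0, so some outcome avoids every A_i.

8·p = 1/22 ≈ 0.045; existence CERTIFIED by the union bound.


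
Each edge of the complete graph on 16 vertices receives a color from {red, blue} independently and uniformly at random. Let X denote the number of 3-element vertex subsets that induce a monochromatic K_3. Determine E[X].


Let X = Σ_S X_S over the C(16, 3) = 560 subsets S of size 3, where X_S = 1 if the K_3 on S is monochromatic.
For a fixed S, the K_3 on S has C(3, 2) = 3 edges. P[all 3 edges red] = (1/2)^3, and likewise for blue, so P[monochromatic] = 2·(1/2)^3 = 2^{1 − 3} = 1/4.
By linearity: E[X] = C(16, 3) · 2^{1 − 3} = 560 · 1/4 = 140.
Numerically: E[X] ≈ 140.0000.

E[X] = C(16,3)·2^(1−C(3,2)) = 140 ≈ 140.0000.


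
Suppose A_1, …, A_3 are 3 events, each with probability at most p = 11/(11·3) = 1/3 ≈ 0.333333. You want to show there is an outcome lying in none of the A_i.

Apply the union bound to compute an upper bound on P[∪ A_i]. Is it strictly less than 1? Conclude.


Union bound: P[∪_{i=1}^{3} A_i] ≤ Σ_i P[A_i] ≤ 3·p = 3·(1/3) = 1.
Numerically: 1 ≈ 1.000000.
Is 1 < 1? NO.
Since the bound 1 is ≥ 1, the union bound is uninformative here; it does NOT by itself certify existence.

3·p = 1 ≈ 1.000000; existence NOT certified by the union bound.


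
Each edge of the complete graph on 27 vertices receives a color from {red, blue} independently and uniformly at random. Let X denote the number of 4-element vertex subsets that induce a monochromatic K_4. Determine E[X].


Let X = Σ_S X_S over the C(27, 4) = 17550 subsets S of size 4, where X_S = 1 if the K_4 on S is monochromatic.
For a fixed S, the K_4 on S has C(4, 2) = 6 edges. P[all 6 edges red] = (1/2)^6, and likewise for blue, so P[monochromatic] = 2·(1/2)^6 = 2^{1 − 6} = 1/32.
By linearity: E[X] = C(27, 4) · 2^{1 − 6} = 17550 · 1/32 = 8775/16.
Numerically: E[X] ≈ 548.43750.

E[X] = C(27,4)·2^(1−C(4,2)) = 8775/16 ≈ 548.43750.


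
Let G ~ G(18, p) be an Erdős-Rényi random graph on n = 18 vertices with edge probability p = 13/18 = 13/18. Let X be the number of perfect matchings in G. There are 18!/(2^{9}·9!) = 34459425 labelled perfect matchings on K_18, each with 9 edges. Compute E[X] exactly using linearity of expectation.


K_18 has 18!/(2^{9}·9!) = 34459425 labelled perfect matchings.
For each such perfect matching H, let X_H = 1 if all 9 edges of H are present in G. Then P[X_H = 1] = p^{9} = (13/18)^{9} = 10604499373/198359290368.
By linearity: E[X] = Σ_H E[X_H] = 34459425 · p^{9} = 34459425 · 10604499373/198359290368 = 4511419145758525/2448880128.
Numerically: E[X] ≈ 1.84e+06.

E[X] = 34459425 · (13/18)^{9} = 4511419145758525/2448880128 ≈ 1.84e+06.


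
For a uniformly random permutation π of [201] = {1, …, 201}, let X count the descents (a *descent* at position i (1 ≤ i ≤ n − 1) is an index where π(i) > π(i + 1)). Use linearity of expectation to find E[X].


Write X = Σ X_I over i = 1, …, 200, with X_I the indicator of one descent.
There are 200 indicators.
For each fixed i, the pair (π(i), π(i+1)) is a uniformly random ordered pair of distinct values from {1, …, 201}; by symmetry P[π(i) > π(i+1)] = 1/2.
By linearity: E[X] = 200 · (1/2) = (201 − 1) · (1/2) = 100 ≈ 100.000.

E[X] = 100 = 100.000.


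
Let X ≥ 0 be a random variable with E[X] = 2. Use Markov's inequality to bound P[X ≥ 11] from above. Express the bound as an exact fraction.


μ = E[X] = 2, a = 11.
Markov: P[X ≥ 11] ≤ μ/a = (2)/11 = 2/11.
Numerically: ≈ 0.1818.
(Since a = 11 > μ = 2.0000, the bound 2/11 is < 1 and informative.)

P[X ≥ 11] ≤ 2/11 ≈ 0.1818.


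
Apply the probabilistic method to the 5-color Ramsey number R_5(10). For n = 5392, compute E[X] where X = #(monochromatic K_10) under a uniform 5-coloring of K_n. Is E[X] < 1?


E[X] = C(5392, 10) · 5^{1 − 45} = 5676873040158402483252283957448 · 5^{−44} = 5676873040158402483252283957448/5684341886080801486968994140625.
As a reduced fraction: E[X] = 5676873040158402483252283957448/5684341886080801486968994140625 ≈ 0.9986861.
Is E[X] < 1? YES.
Since E[X] < 1, there exists a 5-coloring of K_{5392} with no monochromatic K_10; hence R_5(10) > 5392.

E[X] = 5676873040158402483252283957448/5684341886080801486968994140625 ≈ 0.9986861; E[X] < 1, so R_5(10) > 5392.


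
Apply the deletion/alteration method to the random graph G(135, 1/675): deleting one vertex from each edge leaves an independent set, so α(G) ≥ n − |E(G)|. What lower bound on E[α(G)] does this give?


E[|E(G)|] = C(135, 2)·p = 9045 · (1/675) = 67/5.
E[α(G)] ≥ n − E[|E(G)|] = 135 − 67/5 = 608/5.
Numerically: ≈ 121.60000.
(This is only a lower bound; the true E[α(G)] may be larger.)

E[α(G)] ≥ 608/5 ≈ 121.60000.


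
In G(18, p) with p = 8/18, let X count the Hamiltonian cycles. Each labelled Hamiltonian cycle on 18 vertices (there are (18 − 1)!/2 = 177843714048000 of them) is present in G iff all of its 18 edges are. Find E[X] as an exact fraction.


K_18 has (18 − 1)!/2 = 177843714048000 labelled Hamiltonian cycles.
For each such Hamiltonian cycle H, let X_H = 1 if all 18 edges of H are present in G. Then P[X_H = 1] = p^{18} = (4/9)^{18} = 68719476736/150094635296999121.
By linearity: E[X] = Σ_H E[X_H] = 177843714048000 · p^{18} = 177843714048000 · 68719476736/150094635296999121 = 16764508875398316032000/205891132094649.
Numerically: E[X] ≈ 8.14e+07.

E[X] = 177843714048000 · (4/9)^{18} = 16764508875398316032000/205891132094649 ≈ 8.14e+07.


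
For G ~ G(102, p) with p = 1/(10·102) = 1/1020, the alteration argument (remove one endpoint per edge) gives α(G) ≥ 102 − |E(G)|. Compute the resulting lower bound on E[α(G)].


E[|E(G)|] = C(102, 2)·p = 5151 · (1/1020) = 101/20.
E[α(G)] ≥ n − E[|E(G)|] = 102 − 101/20 = 1939/20.
Numerically: ≈ 96.950.
(This is only a lower bound; the true E[α(G)] may be larger.)

E[α(G)] ≥ 1939/20 ≈ 96.950.


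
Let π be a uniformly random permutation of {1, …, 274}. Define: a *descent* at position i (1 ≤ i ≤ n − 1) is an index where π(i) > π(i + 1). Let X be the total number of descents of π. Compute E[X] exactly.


Write X = Σ X_I over i = 1, …, 273, with X_I the indicator of one descent.
There are 273 indicators.
For each fixed i, the pair (π(i), π(i+1)) is a uniformly random ordered pair of distinct values from {1, …, 274}; by symmetry P[π(i) > π(i+1)] = 1/2.
By linearity: E[X] = 273 · (1/2) = (274 − 1) · (1/2) = 273/2 ≈ 136.50000.

E[X] = 273/2 = 136.50000.


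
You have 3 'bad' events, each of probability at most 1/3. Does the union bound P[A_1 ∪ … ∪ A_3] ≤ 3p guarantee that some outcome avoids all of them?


Union bound: P[∪_{i=1}^{3} A_i] ≤ Σ_i P[A_i] ≤ 3·p = 3·(1/3) = 1.
Numerically: 1 ≈ 1.000.
Is 1 < 1? NO.
Since the bound 1 is ≥ 1, the union bound is uninformative here; it does NOT by itself certify existence.

3·p = 1 ≈ 1.000; existence NOT certified by the union bound.


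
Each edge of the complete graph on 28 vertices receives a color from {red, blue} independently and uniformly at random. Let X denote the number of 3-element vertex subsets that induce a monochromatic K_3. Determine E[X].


Let X = Σ_S X_S over the C(28, 3) = 3276 subsets S of size 3, where X_S = 1 if the K_3 on S is monochromatic.
For a fixed S, the K_3 on S has C(3, 2) = 3 edges. P[all 3 edges red] = (1/2)^3, and likewise for blue, so P[monochromatic] = 2·(1/2)^3 = 2^{1 − 3} = 1/4.
By linearity: E[X] = C(28, 3) · 2^{1 − 3} = 3276 · 1/4 = 819.
Numerically: E[X] ≈ 819.000.

E[X] = C(28,3)·2^(1−C(3,2)) = 819 ≈ 819.000.


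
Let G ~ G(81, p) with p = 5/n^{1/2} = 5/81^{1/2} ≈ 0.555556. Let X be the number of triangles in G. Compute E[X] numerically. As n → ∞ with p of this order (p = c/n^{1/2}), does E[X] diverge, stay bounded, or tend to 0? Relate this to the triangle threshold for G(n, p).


Number of potential triangles: C(81, 3) = 85320.
Each occurs with probability p³ ≈ (0.555556)³ ≈ 1.71467764e-01.
By linearity: E[X] = C(81, 3)·p³ ≈ 85320 · 1.71467764e-01 ≈ 14629.629630.
Since α = 1/2 < 1, p = c/n^{1/2} ≫ 1/n is above the triangle threshold p ~ 1/n. Asymptotically E[X] ~ (c³/6)·n^{3(1−α)} = (5³/6)·n^{1.5} → ∞; triangles are abundant w.h.p.

E[X] ≈ 14629.629630; in regime p = Θ(1/n^{1/2}) E[X] diverges (above the triangle threshold p ~ 1/n).


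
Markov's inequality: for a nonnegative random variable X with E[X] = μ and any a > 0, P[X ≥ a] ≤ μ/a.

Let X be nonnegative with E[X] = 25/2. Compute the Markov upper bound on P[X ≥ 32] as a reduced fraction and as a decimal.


μ = E[X] = 25/2, a = 32.
Markov: P[X ≥ 32] ≤ μ/a = (25/2)/32 = 25/64.
Numerically: ≈ 0.3906.
(Since a = 32 > μ = 12.5000, the bound 25/64 is < 1 and informative.)

P[X ≥ 32] ≤ 25/64 ≈ 0.3906.


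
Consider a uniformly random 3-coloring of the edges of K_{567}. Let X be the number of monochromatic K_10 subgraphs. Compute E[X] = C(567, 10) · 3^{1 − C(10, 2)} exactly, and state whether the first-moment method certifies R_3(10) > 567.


E[X] = C(567, 10) · 3^{1 − 45} = 873787071273467749398 · 3^{−44} = 873787071273467749398/984770902183611232881.
As a reduced fraction: E[X] = 10787494707079848758/12157665459056928801 ≈ 0.88730.
Is E[X] < 1? YES.
Since E[X] < 1, there exists a 3-coloring of K_{567} with no monochromatic K_10; hence R_3(10) > 567.

E[X] = 10787494707079848758/12157665459056928801 ≈ 0.88730; E[X] < 1, so R_3(10) > 567.


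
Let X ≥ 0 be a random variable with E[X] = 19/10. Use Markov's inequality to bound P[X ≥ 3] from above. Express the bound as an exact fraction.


μ = E[X] = 19/10, a = 3.
Markov: P[X ≥ 3] ≤ μ/a = (19/10)/3 = 19/30.
Numerically: ≈ 0.633333.
(Since a = 3 > μ = 1.900000, the bound 19/30 is < 1 and informative.)

P[X ≥ 3] ≤ 19/30 ≈ 0.633333.


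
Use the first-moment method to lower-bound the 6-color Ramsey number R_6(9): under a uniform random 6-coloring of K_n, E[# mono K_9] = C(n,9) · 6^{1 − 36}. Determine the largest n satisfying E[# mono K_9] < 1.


We need C(n, 9) · 6^{1 − 36} < 1, i.e. C(n, 9) < 6^{36 − 1} = 1719070799748422591028658176.
Check values of n near the boundary:
  n = 4406: C(4406, 9) = 1710356485221788389505285700; 1710356485221788389505285700 < 1719070799748422591028658176? YES
  n = 4407: C(4407, 9) = 1713856532599459170657070050; 1713856532599459170657070050 < 1719070799748422591028658176? YES
  n = 4408: C(4408, 9) = 1717362945146264156457459600; 1717362945146264156457459600 < 1719070799748422591028658176? YES
  n = 4409: C(4409, 9) = 1720875732988608787686577131; 1720875732988608787686577131 < 1719070799748422591028658176? NO
The largest n with C(n, 9) < 1719070799748422591028658176 is n = 4408 (where E[X] = 35778394690547169926197075/35813974994758803979763712 ≈ 0.999007). Hence R_6(9) > 4408, i.e. R_6(9) ≥ 4409.

Largest n = 4408; hence R_6(9) > 4408.


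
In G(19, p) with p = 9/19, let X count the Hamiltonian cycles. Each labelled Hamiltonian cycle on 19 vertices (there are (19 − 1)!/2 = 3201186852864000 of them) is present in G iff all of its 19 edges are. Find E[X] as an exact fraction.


K_19 has (19 − 1)!/2 = 3201186852864000 labelled Hamiltonian cycles.
For each such Hamiltonian cycle H, let X_H = 1 if all 19 edges of H are present in G. Then P[X_H = 1] = p^{19} = (9/19)^{19} = 1350851717672992089/1978419655660313589123979.
By linearity: E[X] = Σ_H E[X_H] = 3201186852864000 · p^{19} = 3201186852864000 · 1350851717672992089/1978419655660313589123979 = 4324328758783534194876278992896000/1978419655660313589123979.
Numerically: E[X] ≈ 2.19e+09.

E[X] = 3201186852864000 · (9/19)^{19} = 4324328758783534194876278992896000/1978419655660313589123979 ≈ 2.19e+09.


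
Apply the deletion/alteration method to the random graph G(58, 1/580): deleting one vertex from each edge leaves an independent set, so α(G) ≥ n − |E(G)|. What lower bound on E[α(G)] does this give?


E[|E(G)|] = C(58, 2)·p = 1653 · (1/580) = 57/20.
E[α(G)] ≥ n − E[|E(G)|] = 58 − 57/20 = 1103/20.
Numerically: ≈ 55.150.
(This is only a lower bound; the true E[α(G)] may be larger.)

E[α(G)] ≥ 1103/20 ≈ 55.150.


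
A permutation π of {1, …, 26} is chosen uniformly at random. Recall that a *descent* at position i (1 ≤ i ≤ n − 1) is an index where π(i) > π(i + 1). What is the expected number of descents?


Write X = Σ X_I over i = 1, …, 25, with X_I the indicator of one descent.
There are 25 indicators.
For each fixed i, the pair (π(i), π(i+1)) is a uniformly random ordered pair of distinct values from {1, …, 26}; by symmetry P[π(i) > π(i+1)] = 1/2.
By linearity: E[X] = 25 · (1/2) = (26 − 1) · (1/2) = 25/2 ≈ 12.500000.

E[X] = 25/2 = 12.500000.


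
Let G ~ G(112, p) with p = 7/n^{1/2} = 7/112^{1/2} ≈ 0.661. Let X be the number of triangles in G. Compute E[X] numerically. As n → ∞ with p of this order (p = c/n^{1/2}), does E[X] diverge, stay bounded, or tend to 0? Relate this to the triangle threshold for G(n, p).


Number of potential triangles: C(112, 3) = 227920.
Each occurs with probability p³ ≈ (0.661)³ ≈ 2.89379e-01.
By linearity: E[X] = C(112, 3)·p³ ≈ 227920 · 2.89379e-01 ≈ 65955.273.
Since α = 1/2 < 1, p = c/n^{1/2} ≫ 1/n is above the triangle threshold p ~ 1/n. Asymptotically E[X] ~ (c³/6)·n^{3(1−α)} = (7³/6)·n^{1.5} → ∞; triangles are abundant w.h.p.

E[X] ≈ 65955.273; in regime p = Θ(1/n^{1/2}) E[X] diverges (above the triangle threshold p ~ 1/n).


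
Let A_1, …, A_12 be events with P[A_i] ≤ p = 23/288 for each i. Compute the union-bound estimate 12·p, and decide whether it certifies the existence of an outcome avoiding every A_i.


Union bound: P[∪_{i=1}^{12} A_i] ≤ Σ_i P[A_i] ≤ 12·p = 12·(23/288) = 23/24.
Numerically: 23/24 ≈ 0.958333.
Is 23/24 < 1? YES.
Since P[∪ A_i] ≤ 23/24 < 1, the complement has P[∩ A_i^c] ≥ 1 − 23/24 = 1/24 > 0, so some outcome avoids every A_i.

12·p = 23/24 ≈ 0.958333; existence CERTIFIED by the union bound.


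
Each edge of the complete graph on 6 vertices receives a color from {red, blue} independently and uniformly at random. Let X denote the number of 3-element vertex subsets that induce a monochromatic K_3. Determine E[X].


Let X = Σ_S X_S over the C(6, 3) = 20 subsets S of size 3, where X_S = 1 if the K_3 on S is monochromatic.
For a fixed S, the K_3 on S has C(3, 2) = 3 edges. P[all 3 edges red] = (1/2)^3, and likewise for blue, so P[monochromatic] = 2·(1/2)^3 = 2^{1 − 3} = 1/4.
Summing: E[X] = C(6, 3) · 2^{1 − 3} = 20 · 1/4 = 5.
Numerically: E[X] ≈ 5.000000.

E[X] = C(6,3)·2^(1−C(3,2)) = 5 ≈ 5.000000.


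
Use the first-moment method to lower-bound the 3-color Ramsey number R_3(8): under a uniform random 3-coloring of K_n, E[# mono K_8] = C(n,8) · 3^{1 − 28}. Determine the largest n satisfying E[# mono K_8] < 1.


We need C(n, 8) · 3^{1 − 28} < 1, i.e. C(n, 8) < 3^{28 − 1} = 7625597484987.
Check values of n near the boundary:
  n = 154: C(154, 8) = 6521818990995; 6521818990995 < 7625597484987? YES
  n = 155: C(155, 8) = 6876747915675; 6876747915675 < 7625597484987? YES
  n = 156: C(156, 8) = 7248464019225; 7248464019225 < 7625597484987? YES
  n = 157: C(157, 8) = 7637643295425; 7637643295425 < 7625597484987? NO
  n = 158: C(158, 8) = 8044984271181; 8044984271181 < 7625597484987? NO
The largest n with C(n, 8) < 7625597484987 is n = 156 (where E[X] = 805384891025/847288609443 ≈ 0.950544). Hence R_3(8) > 156, i.e. R_3(8) ≥ 157.

Largest n = 156; hence R_3(8) > 156.


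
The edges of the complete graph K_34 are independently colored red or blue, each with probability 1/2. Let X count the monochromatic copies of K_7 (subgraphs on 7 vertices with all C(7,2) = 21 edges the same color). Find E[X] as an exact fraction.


Let X = Σ_S X_S over the C(34, 7) = 5379616 subsets S of size 7, where X_S = 1 if the K_7 on S is monochromatic.
For a fixed S, the K_7 on S has C(7, 2) = 21 edges. P[all 21 edges red] = (1/2)^21, and likewise for blue, so P[monochromatic] = 2·(1/2)^21 = 2^{1 − 21} = 1/1048576.
By linearity of expectation: E[X] = C(34, 7) · 2^{1 − 21} = 5379616 · 1/1048576 = 168113/32768.
Numerically: E[X] ≈ 5.1304.

E[X] = C(34,7)·2^(1−C(7,2)) = 168113/32768 ≈ 5.1304.


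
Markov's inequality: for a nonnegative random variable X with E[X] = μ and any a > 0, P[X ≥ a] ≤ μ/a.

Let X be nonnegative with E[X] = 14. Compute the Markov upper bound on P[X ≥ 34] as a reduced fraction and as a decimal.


μ = E[X] = 14, a = 34.
Markov: P[X ≥ 34] ≤ μ/a = (14)/34 = 7/17.
Numerically: ≈ 0.411765.
(Since a = 34 > μ = 14.000000, the bound 7/17 is < 1 and informative.)

P[X ≥ 34] ≤ 7/17 ≈ 0.411765.


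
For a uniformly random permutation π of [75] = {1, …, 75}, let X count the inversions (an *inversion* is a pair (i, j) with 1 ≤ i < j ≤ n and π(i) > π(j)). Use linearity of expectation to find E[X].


Write X = Σ X_I over the C(75, 2) = 2775 pairs i < j, with X_I the indicator of one inversion.
There are 2775 indicators.
For each fixed pair i < j, the values π(i) and π(j) are two distinct elements of {1, …, 75} in uniformly random order; by symmetry P[π(i) > π(j)] = 1/2.
By linearity: E[X] = 2775 · (1/2) = C(75, 2) · (1/2) = 2775/2 = 2775/2 ≈ 1387.50000.

E[X] = 2775/2 = 1387.50000.


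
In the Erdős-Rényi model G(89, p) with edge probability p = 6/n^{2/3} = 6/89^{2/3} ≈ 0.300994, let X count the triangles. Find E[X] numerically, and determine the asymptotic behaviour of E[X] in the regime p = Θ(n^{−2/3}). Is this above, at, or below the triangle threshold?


Number of potential triangles: C(89, 3) = 113564.
Each occurs with probability p³ ≈ (0.300994)³ ≈ 2.72692842e-02.
By linearity: E[X] = C(89, 3)·p³ ≈ 113564 · 2.72692842e-02 ≈ 3096.808989.
Since α = 2/3 < 1, p = c/n^{2/3} ≫ 1/n is above the triangle threshold p ~ 1/n. Asymptotically E[X] ~ (c³/6)·n^{3(1−α)} = (6³/6)·n^{1} → ∞; triangles are abundant w.h.p.

E[X] ≈ 3096.808989; in regime p = Θ(1/n^{2/3}) E[X] diverges (above the triangle threshold p ~ 1/n).


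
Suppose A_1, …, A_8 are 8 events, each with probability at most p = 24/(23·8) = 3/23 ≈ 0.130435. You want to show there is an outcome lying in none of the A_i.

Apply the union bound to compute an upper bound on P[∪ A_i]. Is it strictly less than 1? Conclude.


Union bound: P[∪_{i=1}^{8} A_i] ≤ Σ_i P[A_i] ≤ 8·p = 8·(3/23) = 24/23.
Numerically: 24/23 ≈ 1.043478.
Is 24/23 < 1? NO.
Since the bound 24/23 is ≥ 1, the union bound is uninformative here; it does NOT by itself certify existence.

8·p = 24/23 ≈ 1.043478; existence NOT certified by the union bound.


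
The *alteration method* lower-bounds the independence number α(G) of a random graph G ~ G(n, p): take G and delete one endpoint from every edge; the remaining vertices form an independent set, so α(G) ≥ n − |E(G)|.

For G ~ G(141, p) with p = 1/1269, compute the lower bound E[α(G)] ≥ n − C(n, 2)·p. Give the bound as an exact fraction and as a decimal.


E[|E(G)|] = C(141, 2)·p = 9870 · (1/1269) = 70/9.
E[α(G)] ≥ n − E[|E(G)|] = 141 − 70/9 = 1199/9.
Numerically: ≈ 133.222222.
(This is only a lower bound; the true E[α(G)] may be larger.)

E[α(G)] ≥ 1199/9 ≈ 133.222222.


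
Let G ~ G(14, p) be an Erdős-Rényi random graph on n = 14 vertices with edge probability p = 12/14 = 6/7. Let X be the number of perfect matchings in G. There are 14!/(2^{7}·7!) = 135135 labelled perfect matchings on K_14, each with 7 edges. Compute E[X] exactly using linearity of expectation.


K_14 has 14!/(2^{7}·7!) = 135135 labelled perfect matchings.
For each such perfect matching H, let X_H = 1 if all 7 edges of H are present in G. Then P[X_H = 1] = p^{7} = (6/7)^{7} = 279936/823543.
Summing the indicators: E[X] = Σ_H E[X_H] = 135135 · p^{7} = 135135 · 279936/823543 = 5404164480/117649.
Numerically: E[X] ≈ 4.59e+04.

E[X] = 135135 · (6/7)^{7} = 5404164480/117649 ≈ 4.59e+04.


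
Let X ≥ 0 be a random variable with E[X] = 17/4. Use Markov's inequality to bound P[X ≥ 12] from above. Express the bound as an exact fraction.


μ = E[X] = 17/4, a = 12.
Markov: P[X ≥ 12] ≤ μ/a = (17/4)/12 = 17/48.
Numerically: ≈ 0.35417.
(Since a = 12 > μ = 4.25000, the bound 17/48 is < 1 and informative.)

P[X ≥ 12] ≤ 17/48 ≈ 0.35417.


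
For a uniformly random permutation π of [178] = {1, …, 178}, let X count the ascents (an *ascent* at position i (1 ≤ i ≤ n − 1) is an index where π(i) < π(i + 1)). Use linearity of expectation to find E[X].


Write X = Σ X_I over i = 1, …, 177, with X_I the indicator of one ascent.
There are 177 indicators.
For each fixed i, the pair (π(i), π(i+1)) is a uniformly random ordered pair of distinct values from {1, …, 178}; by symmetry P[π(i) < π(i+1)] = 1/2.
By linearity: E[X] = 177 · (1/2) = (178 − 1) · (1/2) = 177/2 ≈ 88.50000.

E[X] = 177/2 = 88.50000.


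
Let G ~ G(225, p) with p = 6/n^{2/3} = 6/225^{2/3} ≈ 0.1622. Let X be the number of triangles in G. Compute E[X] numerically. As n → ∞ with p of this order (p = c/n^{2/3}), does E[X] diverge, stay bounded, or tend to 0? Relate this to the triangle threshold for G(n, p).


Number of potential triangles: C(225, 3) = 1873200.
Each occurs with probability p³ ≈ (0.1622)³ ≈ 4.266667e-03.
By linearity: E[X] = C(225, 3)·p³ ≈ 1873200 · 4.266667e-03 ≈ 7992.3200.
Since α = 2/3 < 1, p = c/n^{2/3} ≫ 1/n is above the triangle threshold p ~ 1/n. Asymptotically E[X] ~ (c³/6)·n^{3(1−α)} = (6³/6)·n^{1} → ∞; triangles are abundant w.h.p.

E[X] ≈ 7992.3200; in regime p = Θ(1/n^{2/3}) E[X] diverges (above the triangle threshold p ~ 1/n).


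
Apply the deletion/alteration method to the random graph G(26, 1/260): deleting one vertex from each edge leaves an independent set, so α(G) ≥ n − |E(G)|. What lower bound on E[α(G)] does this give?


E[|E(G)|] = C(26, 2)·p = 325 · (1/260) = 5/4.
E[α(G)] ≥ n − E[|E(G)|] = 26 − 5/4 = 99/4.
Numerically: ≈ 24.750.
(This is only a lower bound; the true E[α(G)] may be larger.)

E[α(G)] ≥ 99/4 ≈ 24.750.


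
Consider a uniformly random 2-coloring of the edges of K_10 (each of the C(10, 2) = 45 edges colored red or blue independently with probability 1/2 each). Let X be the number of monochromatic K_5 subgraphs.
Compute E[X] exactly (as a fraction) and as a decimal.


Let X = Σ_S X_S over the C(10, 5) = 252 subsets S of size 5, where X_S = 1 if the K_5 on S is monochromatic.
For a fixed S, the K_5 on S has C(5, 2) = 10 edges. P[all 10 edges red] = (1/2)^10, and likewise for blue, so P[monochromatic] = 2·(1/2)^10 = 2^{1 − 10} = 1/512.
By linearity of expectation: E[X] = C(10, 5) · 2^{1 − 10} = 252 · 1/512 = 63/128.
Numerically: E[X] ≈ 0.492.

E[X] = C(10,5)·2^(1−C(5,2)) = 63/128 ≈ 0.492.


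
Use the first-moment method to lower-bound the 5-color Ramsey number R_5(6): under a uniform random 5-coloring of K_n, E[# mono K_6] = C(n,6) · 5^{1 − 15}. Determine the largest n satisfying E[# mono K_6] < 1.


We need C(n, 6) · 5^{1 − 15} < 1, i.e. C(n, 6) < 5^{15 − 1} = 6103515625.
Check values of n near the boundary:
  n = 129: C(129, 6) = 5688177600; 5688177600 < 6103515625? YES
  n = 130: C(130, 6) = 5963412000; 5963412000 < 6103515625? YES
  n = 131: C(131, 6) = 6249655776; 6249655776 < 6103515625? NO
  n = 132: C(132, 6) = 6547258432; 6547258432 < 6103515625? NO
The largest n with C(n, 6) < 6103515625 is n = 130 (where E[X] = 47707296/48828125 ≈ 0.977). Hence R_5(6) > 130, i.e. R_5(6) ≥ 131.

Largest n = 130; hence R_5(6) > 130.


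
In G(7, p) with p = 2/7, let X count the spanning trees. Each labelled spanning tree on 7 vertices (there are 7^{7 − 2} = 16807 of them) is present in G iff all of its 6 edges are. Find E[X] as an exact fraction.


K_7 has 7^{7 − 2} = 16807 labelled spanning trees.
For each such spanning tree H, let X_H = 1 if all 6 edges of H are present in G. Then P[X_H = 1] = p^{6} = (2/7)^{6} = 64/117649.
By linearity: E[X] = Σ_H E[X_H] = 16807 · p^{6} = 16807 · 64/117649 = 64/7.
Numerically: E[X] ≈ 9.14.

E[X] = 16807 · (2/7)^{6} = 64/7 ≈ 9.14.


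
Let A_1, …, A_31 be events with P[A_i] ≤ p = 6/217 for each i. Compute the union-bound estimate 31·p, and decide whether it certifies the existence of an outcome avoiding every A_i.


Union bound: P[∪_{i=1}^{31} A_i] ≤ Σ_i P[A_i] ≤ 31·p = 31·(6/217) = 6/7.
Numerically: 6/7 ≈ 0.8571429.
Is 6/7 < 1? YES.
Since P[∪ A_i] ≤ 6/7 < 1, the complement has P[∩ A_i^c] ≥ 1 − 6/7 = 1/7 > 0, so some outcome avoids every A_i.

31·p = 6/7 ≈ 0.8571429; existence CERTIFIED by the union bound.
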